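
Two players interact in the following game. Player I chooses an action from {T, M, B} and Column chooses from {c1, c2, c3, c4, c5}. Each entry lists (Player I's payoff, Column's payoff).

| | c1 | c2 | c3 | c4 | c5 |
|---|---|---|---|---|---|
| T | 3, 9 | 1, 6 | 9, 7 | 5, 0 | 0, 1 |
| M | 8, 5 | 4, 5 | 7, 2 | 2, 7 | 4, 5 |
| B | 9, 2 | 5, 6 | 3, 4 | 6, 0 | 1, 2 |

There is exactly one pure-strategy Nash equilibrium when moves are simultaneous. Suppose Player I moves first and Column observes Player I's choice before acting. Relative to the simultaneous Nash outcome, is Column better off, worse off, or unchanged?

unchanged

Work backward from Column's decision.
- T: Column compares 9, 6, 7, 0, 1 and picks c1; Player I would get 3.
- M: Column compares 5, 5, 2, 7, 5 and picks c4; Player I would get 2.
- B: Column compares 2, 6, 4, 0, 2 and picks c2; Player I would get 5.
Among 3, 2, 5, the best is 5 at B. Subgame-perfect outcome: (B, c2) with payoffs (5, 6).
Under simultaneous play:
Player I's best replies: c1→B; c2→B; c3→T; c4→B; c5→M.
Column's best replies: T→c1; M→c4; B→c2.
The unique mutual best reply is (B, c2), giving (5, 6).
Column earns 6 sequentially versus 6 at the Nash outcome: unchanged.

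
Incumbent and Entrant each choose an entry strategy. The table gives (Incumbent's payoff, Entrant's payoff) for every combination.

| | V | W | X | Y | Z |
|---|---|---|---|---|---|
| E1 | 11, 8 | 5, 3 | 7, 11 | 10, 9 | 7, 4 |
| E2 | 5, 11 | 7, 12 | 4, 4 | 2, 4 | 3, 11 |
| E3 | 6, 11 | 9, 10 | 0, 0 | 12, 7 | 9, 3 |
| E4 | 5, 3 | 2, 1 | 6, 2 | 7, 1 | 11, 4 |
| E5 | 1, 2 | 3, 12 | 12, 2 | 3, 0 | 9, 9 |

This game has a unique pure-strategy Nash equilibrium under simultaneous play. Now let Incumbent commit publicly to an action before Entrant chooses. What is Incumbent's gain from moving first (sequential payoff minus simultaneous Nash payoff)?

0

Backward induction with Incumbent moving first.
- E1: BR = X, leader payoff 7.
- E2: BR = W, leader payoff 7.
- E3: BR = V, leader payoff 6.
- E4: BR = Z, leader payoff 11.
- E5: BR = W, leader payoff 3.
Among 7, 7, 6, 11, 3, the best is 11 at E4. Subgame-perfect outcome: (E4, Z) with payoffs (11, 4).
For the simultaneous game, intersect best replies.
Incumbent's best replies: V→E1; W→E3; X→E5; Y→E3; Z→E4.
Entrant's best replies: E1→X; E2→W; E3→V; E4→Z; E5→W.
Only (E4, Z) has each player best-responding; Nash payoffs (11, 4).
Incumbent's commitment gain: 11 − 11 = 0.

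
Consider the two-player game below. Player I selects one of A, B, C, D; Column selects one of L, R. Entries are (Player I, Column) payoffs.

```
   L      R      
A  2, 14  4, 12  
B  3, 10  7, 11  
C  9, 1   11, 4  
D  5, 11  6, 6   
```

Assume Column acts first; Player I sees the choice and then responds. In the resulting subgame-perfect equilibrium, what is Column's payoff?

Solve by backward induction (Column leads).
- L: BR = C, leader payoff 1.
- R: BR = C, leader payoff 4.
Column's induced payoffs are 1, 4, so Column commits to R. Subgame-perfect outcome: (C, R) with payoffs (11, 4).

4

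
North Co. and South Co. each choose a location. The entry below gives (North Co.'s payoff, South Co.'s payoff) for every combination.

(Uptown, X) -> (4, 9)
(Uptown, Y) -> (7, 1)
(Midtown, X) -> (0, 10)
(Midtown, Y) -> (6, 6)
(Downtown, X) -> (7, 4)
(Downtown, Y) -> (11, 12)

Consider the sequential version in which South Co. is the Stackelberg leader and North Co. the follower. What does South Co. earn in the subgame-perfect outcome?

North Co. best-responds to each possible South Co. move:
- X: North Co. compares 4, 0, 7 and picks Downtown; South Co. would get 4.
- Y: North Co. compares 7, 6, 11 and picks Downtown; South Co. would get 12.
Among 4, 12, the best is 12 at Y. Subgame-perfect outcome: (Downtown, Y) with payoffs (11, 12).

12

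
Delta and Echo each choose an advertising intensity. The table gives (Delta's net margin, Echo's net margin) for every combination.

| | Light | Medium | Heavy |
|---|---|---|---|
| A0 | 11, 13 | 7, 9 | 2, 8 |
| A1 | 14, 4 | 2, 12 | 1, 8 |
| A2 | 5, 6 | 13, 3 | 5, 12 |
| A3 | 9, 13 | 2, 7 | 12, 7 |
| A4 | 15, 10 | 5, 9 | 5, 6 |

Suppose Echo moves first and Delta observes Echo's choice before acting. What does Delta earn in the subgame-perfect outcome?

Backward induction with Echo moving first.
- Light → Delta plays A4 (best of 11, 14, 5, 9, 15); Echo gets 10.
- Medium → Delta plays A2 (best of 7, 2, 13, 2, 5); Echo gets 3.
- Heavy → Delta plays A3 (best of 2, 1, 5, 12, 5); Echo gets 7.
Among 10, 3, 7, the best is 10 at Light. Subgame-perfect outcome: (A4, Light) with payoffs (15, 10).

15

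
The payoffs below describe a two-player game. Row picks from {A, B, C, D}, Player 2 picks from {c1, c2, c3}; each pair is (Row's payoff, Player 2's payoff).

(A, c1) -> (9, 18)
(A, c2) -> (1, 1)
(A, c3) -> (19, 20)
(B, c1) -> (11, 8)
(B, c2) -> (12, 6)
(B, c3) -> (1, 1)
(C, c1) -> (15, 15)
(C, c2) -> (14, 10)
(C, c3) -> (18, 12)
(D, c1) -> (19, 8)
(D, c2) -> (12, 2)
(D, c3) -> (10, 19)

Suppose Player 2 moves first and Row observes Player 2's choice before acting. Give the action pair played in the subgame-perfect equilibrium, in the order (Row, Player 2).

Solve by backward induction (Player 2 leads).
- c1: Row compares 9, 11, 15, 19 and picks D; Player 2 would get 8.
- c2: Row compares 1, 12, 14, 12 and picks C; Player 2 would get 10.
- c3: Row compares 19, 1, 18, 10 and picks A; Player 2 would get 20.
Maximizing over 8, 10, 20, Player 2 chooses c3. Subgame-perfect outcome: (A, c3) with payoffs (19, 20).

(A, c3)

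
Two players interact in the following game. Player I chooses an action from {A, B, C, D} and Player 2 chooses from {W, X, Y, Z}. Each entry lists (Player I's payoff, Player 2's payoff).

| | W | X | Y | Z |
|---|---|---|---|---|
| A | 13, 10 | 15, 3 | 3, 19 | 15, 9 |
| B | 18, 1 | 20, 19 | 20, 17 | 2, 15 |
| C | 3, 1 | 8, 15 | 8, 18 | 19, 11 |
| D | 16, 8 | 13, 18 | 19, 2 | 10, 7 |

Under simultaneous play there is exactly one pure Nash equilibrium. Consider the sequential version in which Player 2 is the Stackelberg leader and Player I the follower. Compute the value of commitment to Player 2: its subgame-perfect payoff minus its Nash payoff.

0

Backward induction with Player 2 moving first.
- W: BR = B, leader payoff 1.
- X: BR = B, leader payoff 19.
- Y: BR = B, leader payoff 17.
- Z: BR = C, leader payoff 11.
Among 1, 19, 17, 11, the best is 19 at X. Subgame-perfect outcome: (B, X) with payoffs (20, 19).
Now find the simultaneous Nash equilibrium.
Player I's best replies: W→B; X→B; Y→B; Z→C.
Player 2's best replies: A→Y; B→X; C→Y; D→X.
The unique mutual best reply is (B, X), giving (20, 19).
Player 2's commitment gain: 19 − 19 = 0.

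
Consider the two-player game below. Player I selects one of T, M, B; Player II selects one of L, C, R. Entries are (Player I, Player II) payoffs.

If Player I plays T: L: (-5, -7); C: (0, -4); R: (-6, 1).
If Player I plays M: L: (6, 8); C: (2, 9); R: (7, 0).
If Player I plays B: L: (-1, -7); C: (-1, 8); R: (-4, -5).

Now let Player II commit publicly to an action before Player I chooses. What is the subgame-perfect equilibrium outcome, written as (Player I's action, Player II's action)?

(M, C)

Solve by backward induction (Player II leads).
- L → Player I plays M (best of -5, 6, -1); Player II gets 8.
- C → Player I plays M (best of 0, 2, -1); Player II gets 9.
- R → Player I plays M (best of -6, 7, -4); Player II gets 0.
Maximizing over 8, 9, 0, Player II chooses C. Subgame-perfect outcome: (M, C) with payoffs (2, 9).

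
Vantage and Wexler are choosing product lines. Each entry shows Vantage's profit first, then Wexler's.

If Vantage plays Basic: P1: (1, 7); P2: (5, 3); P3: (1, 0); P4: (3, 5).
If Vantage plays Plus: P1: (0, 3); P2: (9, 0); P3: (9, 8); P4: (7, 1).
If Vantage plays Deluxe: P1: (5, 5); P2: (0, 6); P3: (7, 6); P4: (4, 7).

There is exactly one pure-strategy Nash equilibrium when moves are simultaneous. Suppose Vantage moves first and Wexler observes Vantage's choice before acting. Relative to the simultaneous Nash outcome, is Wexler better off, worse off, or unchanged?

unchanged

Backward induction with Vantage moving first.
- Basic: Wexler compares 7, 3, 0, 5 and picks P1; Vantage would get 1.
- Plus: Wexler compares 3, 0, 8, 1 and picks P3; Vantage would get 9.
- Deluxe: Wexler compares 5, 6, 6, 7 and picks P4; Vantage would get 4.
Maximizing over 1, 9, 4, Vantage chooses Plus. Subgame-perfect outcome: (Plus, P3) with payoffs (9, 8).
For the simultaneous game, intersect best replies.
Vantage's best replies: P1→Deluxe; P2→Plus; P3→Plus; P4→Plus.
Wexler's best replies: Basic→P1; Plus→P3; Deluxe→P4.
The unique mutual best reply is (Plus, P3), giving (9, 8).
Wexler earns 8 sequentially versus 8 at the Nash outcome: unchanged.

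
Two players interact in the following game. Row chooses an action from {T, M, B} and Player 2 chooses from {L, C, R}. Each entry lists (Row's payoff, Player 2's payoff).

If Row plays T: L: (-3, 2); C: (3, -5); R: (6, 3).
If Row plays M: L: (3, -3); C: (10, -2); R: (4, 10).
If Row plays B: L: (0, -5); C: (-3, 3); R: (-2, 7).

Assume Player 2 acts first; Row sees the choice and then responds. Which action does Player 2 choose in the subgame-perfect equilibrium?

Solve by backward induction (Player 2 leads).
- L → Row plays M (best of -3, 3, 0); Player 2 gets -3.
- C → Row plays M (best of 3, 10, -3); Player 2 gets -2.
- R → Row plays T (best of 6, 4, -2); Player 2 gets 3.
Maximizing over -3, -2, 3, Player 2 chooses R. Subgame-perfect outcome: (T, R) with payoffs (6, 3).

R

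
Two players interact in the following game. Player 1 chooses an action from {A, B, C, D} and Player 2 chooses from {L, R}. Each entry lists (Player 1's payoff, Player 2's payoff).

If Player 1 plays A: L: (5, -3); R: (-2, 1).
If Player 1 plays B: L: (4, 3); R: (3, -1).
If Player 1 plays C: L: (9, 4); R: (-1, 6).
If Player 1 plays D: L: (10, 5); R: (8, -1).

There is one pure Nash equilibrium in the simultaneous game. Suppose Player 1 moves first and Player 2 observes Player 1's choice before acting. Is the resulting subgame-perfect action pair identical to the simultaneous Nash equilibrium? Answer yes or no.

yes

Backward induction with Player 1 moving first.
- A: Player 2 compares -3, 1 and picks R; Player 1 would get -2.
- B: Player 2 compares 3, -1 and picks L; Player 1 would get 4.
- C: Player 2 compares 4, 6 and picks R; Player 1 would get -1.
- D: Player 2 compares 5, -1 and picks L; Player 1 would get 10.
Maximizing over -2, 4, -1, 10, Player 1 chooses D. Subgame-perfect outcome: (D, L) with payoffs (10, 5).
For the simultaneous game, intersect best replies.
Player 1's best replies: L→D; R→D.
Player 2's best replies: A→R; B→L; C→R; D→L.
The unique mutual best reply is (D, L), giving (10, 5).
Sequential outcome (D, L) coincides with the Nash profile (D, L).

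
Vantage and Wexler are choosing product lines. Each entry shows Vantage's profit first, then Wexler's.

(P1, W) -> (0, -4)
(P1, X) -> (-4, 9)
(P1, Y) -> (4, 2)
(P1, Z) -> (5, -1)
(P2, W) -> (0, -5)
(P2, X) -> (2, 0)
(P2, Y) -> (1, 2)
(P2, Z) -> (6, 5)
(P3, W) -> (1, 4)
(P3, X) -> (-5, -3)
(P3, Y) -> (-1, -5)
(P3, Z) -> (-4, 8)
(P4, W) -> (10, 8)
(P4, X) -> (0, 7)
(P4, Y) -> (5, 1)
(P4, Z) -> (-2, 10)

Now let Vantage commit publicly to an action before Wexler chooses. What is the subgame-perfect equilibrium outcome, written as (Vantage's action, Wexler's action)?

Work backward from Wexler's decision.
- P1: Wexler compares -4, 9, 2, -1 and picks X; Vantage would get -4.
- P2: Wexler compares -5, 0, 2, 5 and picks Z; Vantage would get 6.
- P3: Wexler compares 4, -3, -5, 8 and picks Z; Vantage would get -4.
- P4: Wexler compares 8, 7, 1, 10 and picks Z; Vantage would get -2.
Among -4, 6, -4, -2, the best is 6 at P2. Subgame-perfect outcome: (P2, Z) with payoffs (6, 5).

(P2, Z)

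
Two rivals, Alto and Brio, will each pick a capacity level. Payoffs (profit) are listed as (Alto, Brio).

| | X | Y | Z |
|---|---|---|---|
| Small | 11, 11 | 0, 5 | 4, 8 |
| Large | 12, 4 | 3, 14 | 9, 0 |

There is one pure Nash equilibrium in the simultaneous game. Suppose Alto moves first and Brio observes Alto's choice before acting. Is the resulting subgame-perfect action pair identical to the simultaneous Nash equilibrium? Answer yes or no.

Solve by backward induction (Alto leads).
- Small: Brio compares 11, 5, 8 and picks X; Alto would get 11.
- Large: Brio compares 4, 14, 0 and picks Y; Alto would get 3.
Maximizing over 11, 3, Alto chooses Small. Subgame-perfect outcome: (Small, X) with payoffs (11, 11).
Now find the simultaneous Nash equilibrium.
Alto's best replies: X→Large; Y→Large; Z→Large.
Brio's best replies: Small→X; Large→Y.
Only (Large, Y) has each player best-responding; Nash payoffs (3, 14).
Sequential outcome (Small, X) differs from the Nash profile (Large, Y).

no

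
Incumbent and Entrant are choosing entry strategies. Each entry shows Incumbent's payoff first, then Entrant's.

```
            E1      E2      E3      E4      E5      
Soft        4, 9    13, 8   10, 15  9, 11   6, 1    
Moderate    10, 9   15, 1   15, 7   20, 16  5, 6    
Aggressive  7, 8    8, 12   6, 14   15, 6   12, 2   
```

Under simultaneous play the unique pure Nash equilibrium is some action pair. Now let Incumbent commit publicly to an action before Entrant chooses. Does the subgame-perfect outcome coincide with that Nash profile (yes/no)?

yes

Entrant best-responds to each possible Incumbent move:
- Soft: BR = E3, leader payoff 10.
- Moderate: BR = E4, leader payoff 20.
- Aggressive: BR = E3, leader payoff 6.
Among 10, 20, 6, the best is 20 at Moderate. Subgame-perfect outcome: (Moderate, E4) with payoffs (20, 16).
For the simultaneous game, intersect best replies.
Incumbent's best replies: E1→Moderate; E2→Moderate; E3→Moderate; E4→Moderate; E5→Aggressive.
Entrant's best replies: Soft→E3; Moderate→E4; Aggressive→E3.
Only (Moderate, E4) has each player best-responding; Nash payoffs (20, 16).
Sequential outcome (Moderate, E4) coincides with the Nash profile (Moderate, E4).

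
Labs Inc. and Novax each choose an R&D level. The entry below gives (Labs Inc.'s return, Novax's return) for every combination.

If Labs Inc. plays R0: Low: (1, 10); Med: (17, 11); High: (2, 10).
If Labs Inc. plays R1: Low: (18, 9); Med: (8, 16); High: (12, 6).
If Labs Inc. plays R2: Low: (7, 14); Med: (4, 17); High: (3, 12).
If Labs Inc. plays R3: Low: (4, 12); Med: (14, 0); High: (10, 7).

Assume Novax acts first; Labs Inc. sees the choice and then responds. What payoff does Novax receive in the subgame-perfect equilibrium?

Solve by backward induction (Novax leads).
- Low: BR = R1, leader payoff 9.
- Med: BR = R0, leader payoff 11.
- High: BR = R1, leader payoff 6.
Among 9, 11, 6, the best is 11 at Med. Subgame-perfect outcome: (R0, Med) with payoffs (17, 11).

11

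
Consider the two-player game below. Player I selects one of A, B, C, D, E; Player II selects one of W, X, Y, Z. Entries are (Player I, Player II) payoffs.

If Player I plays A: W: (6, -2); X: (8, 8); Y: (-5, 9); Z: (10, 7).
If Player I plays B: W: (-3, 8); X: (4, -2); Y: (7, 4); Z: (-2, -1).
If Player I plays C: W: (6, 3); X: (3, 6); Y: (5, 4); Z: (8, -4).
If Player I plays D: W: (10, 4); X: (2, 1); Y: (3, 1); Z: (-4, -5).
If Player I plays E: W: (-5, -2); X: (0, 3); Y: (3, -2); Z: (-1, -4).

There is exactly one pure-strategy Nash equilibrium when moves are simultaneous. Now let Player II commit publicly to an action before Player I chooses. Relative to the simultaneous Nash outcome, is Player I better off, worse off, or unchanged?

Solve by backward induction (Player II leads).
- W: Player I compares 6, -3, 6, 10, -5 and picks D; Player II would get 4.
- X: Player I compares 8, 4, 3, 2, 0 and picks A; Player II would get 8.
- Y: Player I compares -5, 7, 5, 3, 3 and picks B; Player II would get 4.
- Z: Player I compares 10, -2, 8, -4, -1 and picks A; Player II would get 7.
Maximizing over 4, 8, 4, 7, Player II chooses X. Subgame-perfect outcome: (A, X) with payoffs (8, 8).
Under simultaneous play:
Player I's best replies: W→D; X→A; Y→B; Z→A.
Player II's best replies: A→Y; B→W; C→X; D→W; E→X.
The unique mutual best reply is (D, W), giving (10, 4).
Player I earns 8 sequentially versus 10 at the Nash outcome: worse off.

worse off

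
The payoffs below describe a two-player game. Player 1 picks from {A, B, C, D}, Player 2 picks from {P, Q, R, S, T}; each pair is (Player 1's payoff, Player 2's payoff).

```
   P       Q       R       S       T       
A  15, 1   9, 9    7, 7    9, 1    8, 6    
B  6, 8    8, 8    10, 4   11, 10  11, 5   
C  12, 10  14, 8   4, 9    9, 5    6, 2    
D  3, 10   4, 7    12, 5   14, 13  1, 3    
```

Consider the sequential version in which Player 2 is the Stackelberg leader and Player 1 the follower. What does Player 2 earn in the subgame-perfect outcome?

Player 1 best-responds to each possible Player 2 move:
- P: BR = A, leader payoff 1.
- Q: BR = C, leader payoff 8.
- R: BR = D, leader payoff 5.
- S: BR = D, leader payoff 13.
- T: BR = B, leader payoff 5.
Maximizing over 1, 8, 5, 13, 5, Player 2 chooses S. Subgame-perfect outcome: (D, S) with payoffs (14, 13).

13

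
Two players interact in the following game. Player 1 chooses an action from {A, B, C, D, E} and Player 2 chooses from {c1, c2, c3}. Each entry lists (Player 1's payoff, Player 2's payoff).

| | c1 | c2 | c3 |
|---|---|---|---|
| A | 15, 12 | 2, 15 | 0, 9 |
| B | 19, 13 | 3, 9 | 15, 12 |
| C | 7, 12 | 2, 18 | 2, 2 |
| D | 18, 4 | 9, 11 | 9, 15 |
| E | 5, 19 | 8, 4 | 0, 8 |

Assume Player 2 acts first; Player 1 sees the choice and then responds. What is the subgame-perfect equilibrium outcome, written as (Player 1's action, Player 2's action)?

Work backward from Player 1's decision.
- c1: BR = B, leader payoff 13.
- c2: BR = D, leader payoff 11.
- c3: BR = B, leader payoff 12.
Player 2's induced payoffs are 13, 11, 12, so Player 2 commits to c1. Subgame-perfect outcome: (B, c1) with payoffs (19, 13).

(B, c1)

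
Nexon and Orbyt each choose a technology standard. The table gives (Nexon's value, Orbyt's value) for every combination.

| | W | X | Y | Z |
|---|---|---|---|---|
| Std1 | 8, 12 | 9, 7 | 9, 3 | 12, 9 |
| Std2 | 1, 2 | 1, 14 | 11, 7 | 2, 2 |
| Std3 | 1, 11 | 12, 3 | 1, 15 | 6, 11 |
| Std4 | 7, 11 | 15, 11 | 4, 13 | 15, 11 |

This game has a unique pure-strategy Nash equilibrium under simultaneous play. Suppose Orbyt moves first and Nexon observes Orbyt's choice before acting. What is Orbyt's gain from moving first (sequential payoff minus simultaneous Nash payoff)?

Backward induction with Orbyt moving first.
- W: Nexon compares 8, 1, 1, 7 and picks Std1; Orbyt would get 12.
- X: Nexon compares 9, 1, 12, 15 and picks Std4; Orbyt would get 11.
- Y: Nexon compares 9, 11, 1, 4 and picks Std2; Orbyt would get 7.
- Z: Nexon compares 12, 2, 6, 15 and picks Std4; Orbyt would get 11.
Orbyt's induced payoffs are 12, 11, 7, 11, so Orbyt commits to W. Subgame-perfect outcome: (Std1, W) with payoffs (8, 12).
Under simultaneous play:
Nexon's best replies: W→Std1; X→Std4; Y→Std2; Z→Std4.
Orbyt's best replies: Std1→W; Std2→X; Std3→Y; Std4→Y.
The unique mutual best reply is (Std1, W), giving (8, 12).
Orbyt's commitment gain: 12 − 12 = 0.

0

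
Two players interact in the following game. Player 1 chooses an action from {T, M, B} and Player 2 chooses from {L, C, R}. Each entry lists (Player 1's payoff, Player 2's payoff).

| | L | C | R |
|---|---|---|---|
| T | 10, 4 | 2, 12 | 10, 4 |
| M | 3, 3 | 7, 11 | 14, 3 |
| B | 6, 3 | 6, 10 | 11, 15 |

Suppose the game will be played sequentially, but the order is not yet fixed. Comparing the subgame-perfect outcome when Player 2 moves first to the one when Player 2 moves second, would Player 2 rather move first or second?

second

If Player 1 leads: Player 2's best replies are T→C, M→C, B→R; Player 1's induced payoffs 2, 7, 11; outcome (B, R), payoffs (11, 15).
If Player 2 leads: Player 1's best replies are L→T, C→M, R→M; Player 2's induced payoffs 4, 11, 3; outcome (M, C), payoffs (7, 11).
Player 2 gets 11 moving first and 15 moving second, so Player 2 prefers to move second.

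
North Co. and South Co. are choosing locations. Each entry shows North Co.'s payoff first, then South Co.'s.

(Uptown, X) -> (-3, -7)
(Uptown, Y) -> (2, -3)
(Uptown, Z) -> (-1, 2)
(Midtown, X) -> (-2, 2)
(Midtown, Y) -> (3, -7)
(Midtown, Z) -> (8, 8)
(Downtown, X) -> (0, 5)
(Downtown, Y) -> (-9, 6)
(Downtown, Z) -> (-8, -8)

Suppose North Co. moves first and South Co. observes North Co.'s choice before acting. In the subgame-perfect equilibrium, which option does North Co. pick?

Midtown

South Co. best-responds to each possible North Co. move:
- Uptown: South Co. compares -7, -3, 2 and picks Z; North Co. would get -1.
- Midtown: South Co. compares 2, -7, 8 and picks Z; North Co. would get 8.
- Downtown: South Co. compares 5, 6, -8 and picks Y; North Co. would get -9.
Among -1, 8, -9, the best is 8 at Midtown. Subgame-perfect outcome: (Midtown, Z) with payoffs (8, 8).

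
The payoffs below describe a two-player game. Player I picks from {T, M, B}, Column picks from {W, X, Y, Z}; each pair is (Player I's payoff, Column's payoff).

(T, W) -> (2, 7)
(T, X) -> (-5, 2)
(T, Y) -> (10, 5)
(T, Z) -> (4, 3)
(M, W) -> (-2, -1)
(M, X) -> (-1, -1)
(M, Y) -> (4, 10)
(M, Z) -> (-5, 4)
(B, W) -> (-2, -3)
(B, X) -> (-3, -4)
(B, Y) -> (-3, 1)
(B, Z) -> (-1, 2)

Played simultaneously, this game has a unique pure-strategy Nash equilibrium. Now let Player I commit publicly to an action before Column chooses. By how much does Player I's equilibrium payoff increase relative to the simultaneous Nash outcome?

2

Column best-responds to each possible Player I move:
- T: Column compares 7, 2, 5, 3 and picks W; Player I would get 2.
- M: Column compares -1, -1, 10, 4 and picks Y; Player I would get 4.
- B: Column compares -3, -4, 1, 2 and picks Z; Player I would get -1.
Maximizing over 2, 4, -1, Player I chooses M. Subgame-perfect outcome: (M, Y) with payoffs (4, 10).
Under simultaneous play:
Player I's best replies: W→T; X→M; Y→T; Z→T.
Column's best replies: T→W; M→Y; B→Z.
Only (T, W) has each player best-responding; Nash payoffs (2, 7).
Player I's commitment gain: 4 − 2 = 2.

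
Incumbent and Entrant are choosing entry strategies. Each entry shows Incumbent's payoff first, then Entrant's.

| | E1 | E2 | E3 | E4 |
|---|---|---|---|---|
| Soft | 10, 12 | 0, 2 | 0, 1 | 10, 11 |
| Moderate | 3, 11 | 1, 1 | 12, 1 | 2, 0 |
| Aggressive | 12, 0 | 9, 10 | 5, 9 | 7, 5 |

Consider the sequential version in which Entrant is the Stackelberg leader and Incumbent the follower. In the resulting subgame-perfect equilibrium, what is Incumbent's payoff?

Solve by backward induction (Entrant leads).
- E1 → Incumbent plays Aggressive (best of 10, 3, 12); Entrant gets 0.
- E2 → Incumbent plays Aggressive (best of 0, 1, 9); Entrant gets 10.
- E3 → Incumbent plays Moderate (best of 0, 12, 5); Entrant gets 1.
- E4 → Incumbent plays Soft (best of 10, 2, 7); Entrant gets 11.
Maximizing over 0, 10, 1, 11, Entrant chooses E4. Subgame-perfect outcome: (Soft, E4) with payoffs (10, 11).

10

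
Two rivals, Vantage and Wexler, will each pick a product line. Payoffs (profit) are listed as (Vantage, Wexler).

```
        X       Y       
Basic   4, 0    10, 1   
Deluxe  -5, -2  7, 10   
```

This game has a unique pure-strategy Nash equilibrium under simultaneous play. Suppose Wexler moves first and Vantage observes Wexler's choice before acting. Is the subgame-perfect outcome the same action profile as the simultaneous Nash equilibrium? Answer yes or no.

Solve by backward induction (Wexler leads).
- X: Vantage compares 4, -5 and picks Basic; Wexler would get 0.
- Y: Vantage compares 10, 7 and picks Basic; Wexler would get 1.
Maximizing over 0, 1, Wexler chooses Y. Subgame-perfect outcome: (Basic, Y) with payoffs (10, 1).
Under simultaneous play:
Vantage's best replies: X→Basic; Y→Basic.
Wexler's best replies: Basic→Y; Deluxe→Y.
Only (Basic, Y) has each player best-responding; Nash payoffs (10, 1).
Sequential outcome (Basic, Y) coincides with the Nash profile (Basic, Y).

yes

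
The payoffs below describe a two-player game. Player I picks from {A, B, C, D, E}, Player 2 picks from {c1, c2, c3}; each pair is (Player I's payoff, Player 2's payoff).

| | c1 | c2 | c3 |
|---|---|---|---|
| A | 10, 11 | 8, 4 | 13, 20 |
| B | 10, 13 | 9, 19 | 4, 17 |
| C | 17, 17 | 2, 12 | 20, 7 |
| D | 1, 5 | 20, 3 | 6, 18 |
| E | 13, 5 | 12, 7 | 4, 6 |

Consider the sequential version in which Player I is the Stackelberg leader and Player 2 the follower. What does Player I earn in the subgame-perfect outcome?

Solve by backward induction (Player I leads).
- A: BR = c3, leader payoff 13.
- B: BR = c2, leader payoff 9.
- C: BR = c1, leader payoff 17.
- D: BR = c3, leader payoff 6.
- E: BR = c2, leader payoff 12.
Among 13, 9, 17, 6, 12, the best is 17 at C. Subgame-perfect outcome: (C, c1) with payoffs (17, 17).

17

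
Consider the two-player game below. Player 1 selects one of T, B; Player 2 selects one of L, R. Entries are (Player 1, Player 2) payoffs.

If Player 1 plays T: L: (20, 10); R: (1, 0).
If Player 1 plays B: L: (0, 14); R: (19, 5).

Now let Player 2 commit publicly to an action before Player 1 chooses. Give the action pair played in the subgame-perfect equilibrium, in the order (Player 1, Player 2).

Work backward from Player 1's decision.
- L → Player 1 plays T (best of 20, 0); Player 2 gets 10.
- R → Player 1 plays B (best of 1, 19); Player 2 gets 5.
Player 2's induced payoffs are 10, 5, so Player 2 commits to L. Subgame-perfect outcome: (T, L) with payoffs (20, 10).

(T, L)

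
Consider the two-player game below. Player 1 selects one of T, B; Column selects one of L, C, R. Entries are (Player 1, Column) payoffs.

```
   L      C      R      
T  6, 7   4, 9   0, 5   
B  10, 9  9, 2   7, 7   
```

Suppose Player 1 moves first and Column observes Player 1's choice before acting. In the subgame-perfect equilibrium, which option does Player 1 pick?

Solve by backward induction (Player 1 leads).
- T → Column plays C (best of 7, 9, 5); Player 1 gets 4.
- B → Column plays L (best of 9, 2, 7); Player 1 gets 10.
Maximizing over 4, 10, Player 1 chooses B. Subgame-perfect outcome: (B, L) with payoffs (10, 9).

B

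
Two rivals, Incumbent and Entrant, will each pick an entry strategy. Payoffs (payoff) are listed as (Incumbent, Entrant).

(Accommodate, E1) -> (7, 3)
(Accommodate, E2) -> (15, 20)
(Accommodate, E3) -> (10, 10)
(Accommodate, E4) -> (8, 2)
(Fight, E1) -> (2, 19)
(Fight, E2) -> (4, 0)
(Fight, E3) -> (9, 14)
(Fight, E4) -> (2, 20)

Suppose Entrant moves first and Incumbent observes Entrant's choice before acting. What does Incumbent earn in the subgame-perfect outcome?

15

Incumbent best-responds to each possible Entrant move:
- E1 → Incumbent plays Accommodate (best of 7, 2); Entrant gets 3.
- E2 → Incumbent plays Accommodate (best of 15, 4); Entrant gets 20.
- E3 → Incumbent plays Accommodate (best of 10, 9); Entrant gets 10.
- E4 → Incumbent plays Accommodate (best of 8, 2); Entrant gets 2.
Among 3, 20, 10, 2, the best is 20 at E2. Subgame-perfect outcome: (Accommodate, E2) with payoffs (15, 20).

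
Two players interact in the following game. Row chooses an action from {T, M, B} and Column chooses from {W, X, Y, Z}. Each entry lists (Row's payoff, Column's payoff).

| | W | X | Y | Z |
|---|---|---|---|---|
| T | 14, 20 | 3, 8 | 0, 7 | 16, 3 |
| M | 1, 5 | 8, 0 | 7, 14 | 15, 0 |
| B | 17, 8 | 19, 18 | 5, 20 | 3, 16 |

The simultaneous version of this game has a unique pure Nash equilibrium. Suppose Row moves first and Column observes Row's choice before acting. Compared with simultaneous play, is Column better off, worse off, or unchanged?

better off

Solve by backward induction (Row leads).
- T: BR = W, leader payoff 14.
- M: BR = Y, leader payoff 7.
- B: BR = Y, leader payoff 5.
Among 14, 7, 5, the best is 14 at T. Subgame-perfect outcome: (T, W) with payoffs (14, 20).
Under simultaneous play:
Row's best replies: W→B; X→B; Y→M; Z→T.
Column's best replies: T→W; M→Y; B→Y.
Only (M, Y) has each player best-responding; Nash payoffs (7, 14).
Column earns 20 sequentially versus 14 at the Nash outcome: better off.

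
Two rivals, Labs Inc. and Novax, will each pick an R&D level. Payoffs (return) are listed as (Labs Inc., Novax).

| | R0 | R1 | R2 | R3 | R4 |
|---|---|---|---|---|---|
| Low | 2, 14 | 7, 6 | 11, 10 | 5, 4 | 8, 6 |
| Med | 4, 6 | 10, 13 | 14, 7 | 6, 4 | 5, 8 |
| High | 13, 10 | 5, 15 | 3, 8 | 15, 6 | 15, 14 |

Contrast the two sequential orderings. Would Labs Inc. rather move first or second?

If Labs Inc. leads: Novax's best replies are Low→R0, Med→R1, High→R1; Labs Inc.'s induced payoffs 2, 10, 5; outcome (Med, R1), payoffs (10, 13).
If Novax leads: Labs Inc.'s best replies are R0→High, R1→Med, R2→Med, R3→High, R4→High; Novax's induced payoffs 10, 13, 7, 6, 14; outcome (High, R4), payoffs (15, 14).
Labs Inc. gets 10 moving first and 15 moving second, so Labs Inc. prefers to move second.

second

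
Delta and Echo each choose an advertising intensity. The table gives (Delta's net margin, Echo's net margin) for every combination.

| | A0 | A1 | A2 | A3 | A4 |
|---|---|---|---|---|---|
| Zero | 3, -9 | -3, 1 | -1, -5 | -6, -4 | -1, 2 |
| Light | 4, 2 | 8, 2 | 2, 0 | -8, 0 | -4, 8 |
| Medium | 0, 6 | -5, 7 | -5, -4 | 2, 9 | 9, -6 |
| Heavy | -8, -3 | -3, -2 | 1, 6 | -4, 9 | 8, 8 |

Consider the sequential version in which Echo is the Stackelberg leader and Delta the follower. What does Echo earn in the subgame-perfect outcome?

Solve by backward induction (Echo leads).
- A0: Delta compares 3, 4, 0, -8 and picks Light; Echo would get 2.
- A1: Delta compares -3, 8, -5, -3 and picks Light; Echo would get 2.
- A2: Delta compares -1, 2, -5, 1 and picks Light; Echo would get 0.
- A3: Delta compares -6, -8, 2, -4 and picks Medium; Echo would get 9.
- A4: Delta compares -1, -4, 9, 8 and picks Medium; Echo would get -6.
Maximizing over 2, 2, 0, 9, -6, Echo chooses A3. Subgame-perfect outcome: (Medium, A3) with payoffs (2, 9).

9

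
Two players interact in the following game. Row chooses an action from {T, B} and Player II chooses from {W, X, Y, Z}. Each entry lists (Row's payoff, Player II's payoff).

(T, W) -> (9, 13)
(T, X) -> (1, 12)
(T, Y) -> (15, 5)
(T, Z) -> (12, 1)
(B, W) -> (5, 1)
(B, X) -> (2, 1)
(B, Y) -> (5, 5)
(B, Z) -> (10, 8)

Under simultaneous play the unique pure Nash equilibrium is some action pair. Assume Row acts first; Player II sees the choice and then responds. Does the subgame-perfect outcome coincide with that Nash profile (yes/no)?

no

Player II best-responds to each possible Row move:
- T: BR = W, leader payoff 9.
- B: BR = Z, leader payoff 10.
Row's induced payoffs are 9, 10, so Row commits to B. Subgame-perfect outcome: (B, Z) with payoffs (10, 8).
Now find the simultaneous Nash equilibrium.
Row's best replies: W→T; X→B; Y→T; Z→T.
Player II's best replies: T→W; B→Z.
The unique mutual best reply is (T, W), giving (9, 13).
Sequential outcome (B, Z) differs from the Nash profile (T, W).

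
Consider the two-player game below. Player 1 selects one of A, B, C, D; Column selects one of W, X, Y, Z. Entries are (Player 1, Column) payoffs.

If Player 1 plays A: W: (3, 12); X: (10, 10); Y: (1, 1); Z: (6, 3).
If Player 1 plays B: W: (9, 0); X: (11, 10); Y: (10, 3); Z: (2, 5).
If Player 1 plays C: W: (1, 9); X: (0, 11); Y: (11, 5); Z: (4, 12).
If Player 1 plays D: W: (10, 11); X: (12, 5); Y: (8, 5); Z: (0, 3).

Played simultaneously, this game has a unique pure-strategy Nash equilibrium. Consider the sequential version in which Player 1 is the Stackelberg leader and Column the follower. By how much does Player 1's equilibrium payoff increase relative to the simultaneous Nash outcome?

Work backward from Column's decision.
- A: BR = W, leader payoff 3.
- B: BR = X, leader payoff 11.
- C: BR = Z, leader payoff 4.
- D: BR = W, leader payoff 10.
Among 3, 11, 4, 10, the best is 11 at B. Subgame-perfect outcome: (B, X) with payoffs (11, 10).
For the simultaneous game, intersect best replies.
Player 1's best replies: W→D; X→D; Y→C; Z→A.
Column's best replies: A→W; B→X; C→Z; D→W.
Only (D, W) has each player best-responding; Nash payoffs (10, 11).
Player 1's commitment gain: 11 − 10 = 1.

1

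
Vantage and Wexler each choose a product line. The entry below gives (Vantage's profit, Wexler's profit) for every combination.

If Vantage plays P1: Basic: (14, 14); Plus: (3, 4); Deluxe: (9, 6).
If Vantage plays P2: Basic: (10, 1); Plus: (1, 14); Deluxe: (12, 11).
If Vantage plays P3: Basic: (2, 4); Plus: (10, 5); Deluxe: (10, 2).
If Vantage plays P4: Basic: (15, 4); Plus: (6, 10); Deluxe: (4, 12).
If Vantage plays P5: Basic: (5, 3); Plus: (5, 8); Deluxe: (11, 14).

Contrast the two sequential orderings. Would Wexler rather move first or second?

If Vantage leads: Wexler's best replies are P1→Basic, P2→Plus, P3→Plus, P4→Deluxe, P5→Deluxe; Vantage's induced payoffs 14, 1, 10, 4, 11; outcome (P1, Basic), payoffs (14, 14).
If Wexler leads: Vantage's best replies are Basic→P4, Plus→P3, Deluxe→P2; Wexler's induced payoffs 4, 5, 11; outcome (P2, Deluxe), payoffs (12, 11).
Wexler gets 11 moving first and 14 moving second, so Wexler prefers to move second.

second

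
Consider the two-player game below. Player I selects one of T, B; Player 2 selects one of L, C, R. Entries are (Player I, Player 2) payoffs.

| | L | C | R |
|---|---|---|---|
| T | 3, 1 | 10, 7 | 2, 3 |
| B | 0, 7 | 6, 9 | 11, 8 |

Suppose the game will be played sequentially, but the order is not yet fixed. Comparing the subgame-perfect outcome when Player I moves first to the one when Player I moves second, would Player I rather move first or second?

If Player I leads: Player 2's best replies are T→C, B→C; Player I's induced payoffs 10, 6; outcome (T, C), payoffs (10, 7).
If Player 2 leads: Player I's best replies are L→T, C→T, R→B; Player 2's induced payoffs 1, 7, 8; outcome (B, R), payoffs (11, 8).
Player I gets 10 moving first and 11 moving second, so Player I prefers to move second.

second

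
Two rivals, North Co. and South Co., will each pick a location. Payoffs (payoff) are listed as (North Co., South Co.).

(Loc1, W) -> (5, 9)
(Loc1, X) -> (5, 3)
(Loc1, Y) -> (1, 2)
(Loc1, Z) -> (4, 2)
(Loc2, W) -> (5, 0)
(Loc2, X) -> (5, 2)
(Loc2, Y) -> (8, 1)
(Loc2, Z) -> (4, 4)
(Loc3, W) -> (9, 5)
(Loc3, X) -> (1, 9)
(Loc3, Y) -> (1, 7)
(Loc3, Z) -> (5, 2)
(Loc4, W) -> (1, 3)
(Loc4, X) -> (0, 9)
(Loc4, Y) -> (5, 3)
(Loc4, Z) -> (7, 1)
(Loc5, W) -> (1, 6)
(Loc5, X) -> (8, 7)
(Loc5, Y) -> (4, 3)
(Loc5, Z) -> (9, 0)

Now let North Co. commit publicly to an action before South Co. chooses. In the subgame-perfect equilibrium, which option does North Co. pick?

Loc5

South Co. best-responds to each possible North Co. move:
- Loc1: South Co. compares 9, 3, 2, 2 and picks W; North Co. would get 5.
- Loc2: South Co. compares 0, 2, 1, 4 and picks Z; North Co. would get 4.
- Loc3: South Co. compares 5, 9, 7, 2 and picks X; North Co. would get 1.
- Loc4: South Co. compares 3, 9, 3, 1 and picks X; North Co. would get 0.
- Loc5: South Co. compares 6, 7, 3, 0 and picks X; North Co. would get 8.
Among 5, 4, 1, 0, 8, the best is 8 at Loc5. Subgame-perfect outcome: (Loc5, X) with payoffs (8, 7).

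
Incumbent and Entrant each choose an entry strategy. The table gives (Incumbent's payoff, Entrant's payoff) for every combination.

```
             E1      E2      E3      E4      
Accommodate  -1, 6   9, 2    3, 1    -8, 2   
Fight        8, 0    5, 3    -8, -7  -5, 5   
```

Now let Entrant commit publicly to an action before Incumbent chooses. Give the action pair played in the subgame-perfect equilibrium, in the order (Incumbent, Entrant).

(Fight, E4)

Work backward from Incumbent's decision.
- E1: BR = Fight, leader payoff 0.
- E2: BR = Accommodate, leader payoff 2.
- E3: BR = Accommodate, leader payoff 1.
- E4: BR = Fight, leader payoff 5.
Maximizing over 0, 2, 1, 5, Entrant chooses E4. Subgame-perfect outcome: (Fight, E4) with payoffs (-5, 5).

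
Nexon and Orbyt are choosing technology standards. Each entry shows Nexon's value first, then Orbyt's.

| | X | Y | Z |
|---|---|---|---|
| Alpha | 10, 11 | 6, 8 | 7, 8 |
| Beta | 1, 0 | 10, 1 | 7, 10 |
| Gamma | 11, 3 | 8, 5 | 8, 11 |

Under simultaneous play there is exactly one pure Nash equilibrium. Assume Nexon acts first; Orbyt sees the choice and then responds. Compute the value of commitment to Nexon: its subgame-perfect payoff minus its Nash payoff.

2

Work backward from Orbyt's decision.
- Alpha → Orbyt plays X (best of 11, 8, 8); Nexon gets 10.
- Beta → Orbyt plays Z (best of 0, 1, 10); Nexon gets 7.
- Gamma → Orbyt plays Z (best of 3, 5, 11); Nexon gets 8.
Maximizing over 10, 7, 8, Nexon chooses Alpha. Subgame-perfect outcome: (Alpha, X) with payoffs (10, 11).
Now find the simultaneous Nash equilibrium.
Nexon's best replies: X→Gamma; Y→Beta; Z→Gamma.
Orbyt's best replies: Alpha→X; Beta→Z; Gamma→Z.
Only (Gamma, Z) has each player best-responding; Nash payoffs (8, 11).
Nexon's commitment gain: 10 − 8 = 2.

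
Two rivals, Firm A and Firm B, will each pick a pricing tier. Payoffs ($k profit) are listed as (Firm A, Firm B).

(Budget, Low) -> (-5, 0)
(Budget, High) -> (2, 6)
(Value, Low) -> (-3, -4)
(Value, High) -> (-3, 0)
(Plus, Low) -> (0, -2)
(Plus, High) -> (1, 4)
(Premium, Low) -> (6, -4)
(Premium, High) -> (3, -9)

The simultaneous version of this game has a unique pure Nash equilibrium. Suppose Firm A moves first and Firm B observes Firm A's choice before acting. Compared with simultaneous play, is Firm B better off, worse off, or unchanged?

unchanged

Firm B best-responds to each possible Firm A move:
- Budget → Firm B plays High (best of 0, 6); Firm A gets 2.
- Value → Firm B plays High (best of -4, 0); Firm A gets -3.
- Plus → Firm B plays High (best of -2, 4); Firm A gets 1.
- Premium → Firm B plays Low (best of -4, -9); Firm A gets 6.
Maximizing over 2, -3, 1, 6, Firm A chooses Premium. Subgame-perfect outcome: (Premium, Low) with payoffs (6, -4).
Under simultaneous play:
Firm A's best replies: Low→Premium; High→Premium.
Firm B's best replies: Budget→High; Value→High; Plus→High; Premium→Low.
Only (Premium, Low) has each player best-responding; Nash payoffs (6, -4).
Firm B earns -4 sequentially versus -4 at the Nash outcome: unchanged.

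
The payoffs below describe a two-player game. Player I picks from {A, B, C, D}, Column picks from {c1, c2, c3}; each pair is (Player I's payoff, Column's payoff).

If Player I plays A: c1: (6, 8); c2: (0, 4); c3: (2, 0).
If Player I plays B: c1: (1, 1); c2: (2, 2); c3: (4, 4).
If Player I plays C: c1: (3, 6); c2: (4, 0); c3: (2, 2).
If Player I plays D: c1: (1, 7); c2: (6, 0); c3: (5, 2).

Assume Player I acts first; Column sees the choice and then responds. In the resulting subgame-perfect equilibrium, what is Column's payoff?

Solve by backward induction (Player I leads).
- A: Column compares 8, 4, 0 and picks c1; Player I would get 6.
- B: Column compares 1, 2, 4 and picks c3; Player I would get 4.
- C: Column compares 6, 0, 2 and picks c1; Player I would get 3.
- D: Column compares 7, 0, 2 and picks c1; Player I would get 1.
Maximizing over 6, 4, 3, 1, Player I chooses A. Subgame-perfect outcome: (A, c1) with payoffs (6, 8).

8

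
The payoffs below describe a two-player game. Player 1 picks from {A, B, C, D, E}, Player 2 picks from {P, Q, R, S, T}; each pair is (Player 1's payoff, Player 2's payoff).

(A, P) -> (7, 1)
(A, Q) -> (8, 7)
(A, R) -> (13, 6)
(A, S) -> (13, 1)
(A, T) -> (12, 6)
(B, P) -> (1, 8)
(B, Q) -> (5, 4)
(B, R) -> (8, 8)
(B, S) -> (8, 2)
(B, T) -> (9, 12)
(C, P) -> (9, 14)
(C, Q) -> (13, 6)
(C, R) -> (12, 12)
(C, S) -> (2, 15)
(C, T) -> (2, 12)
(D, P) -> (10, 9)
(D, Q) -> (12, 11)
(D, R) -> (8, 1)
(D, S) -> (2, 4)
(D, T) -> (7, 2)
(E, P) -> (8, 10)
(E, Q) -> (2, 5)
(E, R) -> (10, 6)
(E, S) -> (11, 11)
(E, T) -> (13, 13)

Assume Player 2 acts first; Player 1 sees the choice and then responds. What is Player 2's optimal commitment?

Player 1 best-responds to each possible Player 2 move:
- P → Player 1 plays D (best of 7, 1, 9, 10, 8); Player 2 gets 9.
- Q → Player 1 plays C (best of 8, 5, 13, 12, 2); Player 2 gets 6.
- R → Player 1 plays A (best of 13, 8, 12, 8, 10); Player 2 gets 6.
- S → Player 1 plays A (best of 13, 8, 2, 2, 11); Player 2 gets 1.
- T → Player 1 plays E (best of 12, 9, 2, 7, 13); Player 2 gets 13.
Among 9, 6, 6, 1, 13, the best is 13 at T. Subgame-perfect outcome: (E, T) with payoffs (13, 13).

T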